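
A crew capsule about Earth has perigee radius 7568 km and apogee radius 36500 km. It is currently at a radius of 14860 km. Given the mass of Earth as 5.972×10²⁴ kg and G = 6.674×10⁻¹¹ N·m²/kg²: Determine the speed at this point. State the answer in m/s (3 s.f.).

μ = GM = 6.674×10⁻¹¹ × 5.972×10²⁴ = 3.986×10¹⁴ m³/s².
Semi-major axis a = (r_p + r_a)/2 = 22034 km = 2.203×10⁷ m.
Vis-viva: v² = μ(2/r − 1/a) = 3.986×10¹⁴ × (1.346×10⁻⁷ − 4.538×10⁻⁸) = 3.555×10⁷ m²/s².
v = 5963 m/s.

v ≈ 5960 m/s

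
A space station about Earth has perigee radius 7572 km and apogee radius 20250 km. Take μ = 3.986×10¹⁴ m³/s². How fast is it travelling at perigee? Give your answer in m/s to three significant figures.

Semi-major axis a = (r_p + r_a)/2 = 13911 km = 1.391×10⁷ m.
Vis-viva: v² = μ(2/r − 1/a) = 3.986×10¹⁴ × (2.641×10⁻⁷ − 7.189×10⁻⁸) = 7.663×10⁷ m²/s².
v = 8754 m/s.

v ≈ 8750 m/s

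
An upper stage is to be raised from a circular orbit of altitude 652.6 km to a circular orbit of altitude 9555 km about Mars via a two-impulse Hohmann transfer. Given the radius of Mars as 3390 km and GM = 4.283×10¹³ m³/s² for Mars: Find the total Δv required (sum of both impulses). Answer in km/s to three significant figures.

r₁ = 3390 + 652.6 = 4042.6 km = 4.0426×10⁶ m.
r₂ = 3390 + 9555 = 12945 km = 1.2945×10⁷ m.
Transfer ellipse a_t = (r₁ + r₂)/2 = 8.494×10⁶ m.
At r₁: circular v_c1 = √(μ/r₁) = 3255 m/s; transfer-periapsis v_p = √[μ(2/r₁ − 1/a_t)] = 4018 m/s.
Δv₁ = v_p − v_c1 = 763.4 m/s.
At r₂: circular v_c2 = √(μ/r₂) = 1819 m/s; transfer-apoapsis v_a = √[μ(2/r₂ − 1/a_t)] = 1255 m/s.
Δv₂ = v_c2 − v_a = 564.1 m/s.
Total Δv = Δv₁ + Δv₂ = 1327 m/s = 1.327 km/s.

Δv_total ≈ 1.33 km/s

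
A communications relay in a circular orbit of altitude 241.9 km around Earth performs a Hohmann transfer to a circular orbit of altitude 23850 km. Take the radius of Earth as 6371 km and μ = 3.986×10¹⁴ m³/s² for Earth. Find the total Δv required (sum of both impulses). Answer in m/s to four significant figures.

r₁ = 6371 + 241.9 = 6612.9 km = 6.6129×10⁶ m.
r₂ = 6371 + 23850 = 30221 km = 3.0221×10⁷ m.
Transfer ellipse a_t = (r₁ + r₂)/2 = 1.842×10⁷ m.
At r₁: circular v_c1 = √(μ/r₁) = 7764 m/s; transfer-perigee v_p = √[μ(2/r₁ − 1/a_t)] = 9945 m/s.
Δv₁ = v_p − v_c1 = 2182 m/s.
At r₂: circular v_c2 = √(μ/r₂) = 3632 m/s; transfer-apogee v_a = √[μ(2/r₂ − 1/a_t)] = 2176 m/s.
Δv₂ = v_c2 − v_a = 1456 m/s.
Total Δv = Δv₁ + Δv₂ = 3637 m/s.

Δv_total ≈ 3637 m/s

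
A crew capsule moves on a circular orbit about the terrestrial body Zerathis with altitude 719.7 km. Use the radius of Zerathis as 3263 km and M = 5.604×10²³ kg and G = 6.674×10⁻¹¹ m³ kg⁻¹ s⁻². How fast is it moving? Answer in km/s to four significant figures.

μ = GM = 6.674×10⁻¹¹ × 5.604×10²³ = 3.740×10¹³ m³/s².
r = 3263 + 719.7 = 3982.7 km = 3.9827×10⁶ m.
For a circular orbit v = √(μ/r) = √(3.740×10¹³ / 3.983×10⁶) = √(9.391×10⁶) = 3064 m/s.
That is 3.064 km/s.

v ≈ 3.064 km/s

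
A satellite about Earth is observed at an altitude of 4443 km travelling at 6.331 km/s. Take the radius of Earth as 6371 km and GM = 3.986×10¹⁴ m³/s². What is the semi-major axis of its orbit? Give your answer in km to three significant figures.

r = 6371 + 4443 = 10814 km = 1.081×10⁷ m.
Specific orbital energy ε = v²/2 − μ/r = (6331)²/2 − 3.986×10¹⁴/1.081×10⁷ = -1.682×10⁷ J/kg.
Since ε = −μ/(2a), a = −μ/(2ε) = 1.185×10⁷ m = 11850 km.

a ≈ 11800 km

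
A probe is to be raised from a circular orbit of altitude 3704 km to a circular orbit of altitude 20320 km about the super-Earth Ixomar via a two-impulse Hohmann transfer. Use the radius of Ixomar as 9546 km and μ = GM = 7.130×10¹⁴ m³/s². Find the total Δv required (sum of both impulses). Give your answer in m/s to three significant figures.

r₁ = 9546 + 3704 = 13250 km = 1.3250×10⁷ m.
r₂ = 9546 + 20320 = 29866 km = 2.9866×10⁷ m.
Transfer ellipse a_t = (r₁ + r₂)/2 = 2.156×10⁷ m.
At r₁: circular v_c1 = √(μ/r₁) = 7336 m/s; transfer-periapsis v_p = √[μ(2/r₁ − 1/a_t)] = 8634 m/s.
Δv₁ = v_p − v_c1 = 1299 m/s.
At r₂: circular v_c2 = √(μ/r₂) = 4886 m/s; transfer-apoapsis v_a = √[μ(2/r₂ − 1/a_t)] = 3831 m/s.
Δv₂ = v_c2 − v_a = 1055 m/s.
Total Δv = Δv₁ + Δv₂ = 2354 m/s.

Δv_total ≈ 2350 m/s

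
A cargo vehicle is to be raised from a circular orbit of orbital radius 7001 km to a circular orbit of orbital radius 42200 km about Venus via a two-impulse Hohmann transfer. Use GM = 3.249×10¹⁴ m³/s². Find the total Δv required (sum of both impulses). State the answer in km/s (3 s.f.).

r₁ = 7001 km = 7.001×10⁶ m.
r₂ = 42200 km = 4.220×10⁷ m.
Transfer ellipse a_t = (r₁ + r₂)/2 = 2.460×10⁷ m.
At r₁: circular v_c1 = √(μ/r₁) = 6812 m/s; transfer-periapsis v_p = √[μ(2/r₁ − 1/a_t)] = 8922 m/s.
Δv₁ = v_p − v_c1 = 2110 m/s.
At r₂: circular v_c2 = √(μ/r₂) = 2775 m/s; transfer-apoapsis v_a = √[μ(2/r₂ − 1/a_t)] = 1480 m/s.
Δv₂ = v_c2 − v_a = 1294 m/s.
Total Δv = Δv₁ + Δv₂ = 3405 m/s = 3.405 km/s.

Δv_total ≈ 3.40 km/s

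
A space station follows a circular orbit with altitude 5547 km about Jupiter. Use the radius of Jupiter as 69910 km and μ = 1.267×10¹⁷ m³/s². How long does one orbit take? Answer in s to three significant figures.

T ≈ 11600 s

r = 69910 + 5547 = 75457 km = 7.5457×10⁷ m.
Kepler's third law: T = 2π√(r³/μ) = 2π√((7.546×10⁷)³ / 1.267×10¹⁷).
r³/μ = 3.391×10⁶ s², so T = 2π × 1.841×10³ = 1.157×10⁴ s.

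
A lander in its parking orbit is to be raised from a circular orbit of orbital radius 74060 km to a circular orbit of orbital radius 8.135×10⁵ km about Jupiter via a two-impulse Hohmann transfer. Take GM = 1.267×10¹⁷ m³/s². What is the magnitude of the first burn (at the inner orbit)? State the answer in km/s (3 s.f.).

Δv ≈ 14.6 km/s

r₁ = 74060 km = 7.406×10⁷ m.
r₂ = 8.135×10⁵ km = 8.135×10⁸ m.
Transfer ellipse a_t = (r₁ + r₂)/2 = 4.438×10⁸ m.
At r₁: circular v_c1 = √(μ/r₁) = 41360 m/s; transfer-perijove v_p = √[μ(2/r₁ − 1/a_t)] = 56000 m/s.
Δv₁ = v_p − v_c1 = 14640 m/s.
= 14.64 km/s.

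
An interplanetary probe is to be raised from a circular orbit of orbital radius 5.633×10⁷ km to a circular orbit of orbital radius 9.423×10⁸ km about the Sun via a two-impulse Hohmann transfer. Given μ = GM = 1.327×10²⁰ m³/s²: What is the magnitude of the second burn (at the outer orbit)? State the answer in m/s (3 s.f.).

Δv ≈ 7880 m/s

r₁ = 5.633×10⁷ km = 5.633×10¹⁰ m.
r₂ = 9.423×10⁸ km = 9.423×10¹¹ m.
Transfer ellipse a_t = (r₁ + r₂)/2 = 4.993×10¹¹ m.
At r₁: circular v_c1 = √(μ/r₁) = 48540 m/s; transfer-perihelion v_p = √[μ(2/r₁ − 1/a_t)] = 66680 m/s.
At r₂: circular v_c2 = √(μ/r₂) = 11870 m/s; transfer-aphelion v_a = √[μ(2/r₂ − 1/a_t)] = 3986 m/s.
Δv₂ = v_c2 − v_a = 7881 m/s.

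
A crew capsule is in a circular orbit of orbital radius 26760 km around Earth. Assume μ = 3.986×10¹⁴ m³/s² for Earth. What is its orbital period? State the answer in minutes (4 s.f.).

r = 26760 km = 2.676×10⁷ m.
Kepler's third law: T = 2π√(r³/μ) = 2π√((2.676×10⁷)³ / 3.986×10¹⁴).
r³/μ = 4.808×10⁷ s², so T = 2π × 6.934×10³ = 4.357×10⁴ s.
Converting: 4.357×10⁴ s ÷ 60.00 = 726.1 minutes.

T ≈ 726.1 minutes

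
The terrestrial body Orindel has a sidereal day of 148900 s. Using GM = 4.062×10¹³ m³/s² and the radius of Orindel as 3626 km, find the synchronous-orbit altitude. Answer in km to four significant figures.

h_sync ≈ 24740 km

A synchronous orbit has period T, so by Kepler's third law a = (μT²/4π²)^(1/3).
μT²/4π² = 4.062×10¹³ × (1.489×10⁵)² / 39.48 = 2.281×10²² m³.
a = 2.836×10⁷ m = 28361 km.
Altitude h = a − R = 28361 − 3626 = 24735 km.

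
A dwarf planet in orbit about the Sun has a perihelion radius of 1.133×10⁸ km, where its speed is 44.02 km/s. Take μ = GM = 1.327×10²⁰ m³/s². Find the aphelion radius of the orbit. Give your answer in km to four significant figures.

r_p = 1.133×10¹¹ m.
Specific energy ε = v²/2 − μ/r = -2.023×10⁸ J/kg, so a = −μ/(2ε) = 3.279×10¹¹ m.
The apsides satisfy r_p + r_a = 2a, so the aphelion radius is 2a − r_p = 5.425×10¹¹ m = 5.4251×10⁸ km.

aphelion radius ≈ 5.425×10⁸ km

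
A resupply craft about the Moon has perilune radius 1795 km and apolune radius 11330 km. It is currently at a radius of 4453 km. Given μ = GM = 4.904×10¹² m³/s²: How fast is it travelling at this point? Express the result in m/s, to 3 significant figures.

Semi-major axis a = (r_p + r_a)/2 = 6562.5 km = 6.562×10⁶ m.
Vis-viva: v² = μ(2/r − 1/a) = 4.904×10¹² × (4.491×10⁻⁷ − 1.524×10⁻⁷) = 1.455×10⁶ m²/s².
v = 1206 m/s.

v ≈ 1210 m/s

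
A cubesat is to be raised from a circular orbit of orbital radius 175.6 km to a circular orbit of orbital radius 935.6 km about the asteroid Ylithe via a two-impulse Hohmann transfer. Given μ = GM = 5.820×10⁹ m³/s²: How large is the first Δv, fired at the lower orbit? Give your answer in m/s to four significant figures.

Δv ≈ 54.19 m/s

r₁ = 175.6 km = 1.756×10⁵ m.
r₂ = 935.6 km = 9.356×10⁵ m.
Transfer ellipse a_t = (r₁ + r₂)/2 = 5.556×10⁵ m.
At r₁: circular v_c1 = √(μ/r₁) = 182.1 m/s; transfer-periapsis v_p = √[μ(2/r₁ − 1/a_t)] = 236.2 m/s.
Δv₁ = v_p − v_c1 = 54.19 m/s.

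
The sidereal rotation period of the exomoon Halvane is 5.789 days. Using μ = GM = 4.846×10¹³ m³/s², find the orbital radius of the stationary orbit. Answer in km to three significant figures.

T = 5.789 days = 5.002×10⁵ s.
A synchronous orbit has period T, so by Kepler's third law a = (μT²/4π²)^(1/3).
μT²/4π² = 4.846×10¹³ × (5.002×10⁵)² / 39.48 = 3.071×10²³ m³.
a = 6.747×10⁷ m = 67466 km.

r_sync ≈ 67500 km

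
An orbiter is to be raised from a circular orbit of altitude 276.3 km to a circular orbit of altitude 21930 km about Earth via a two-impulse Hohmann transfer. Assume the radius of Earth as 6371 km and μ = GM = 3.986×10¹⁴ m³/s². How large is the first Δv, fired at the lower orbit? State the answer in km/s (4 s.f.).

Δv ≈ 2.111 km/s

r₁ = 6371 + 276.3 = 6647.3 km = 6.6473×10⁶ m.
r₂ = 6371 + 21930 = 28301 km = 2.8301×10⁷ m.
Transfer ellipse a_t = (r₁ + r₂)/2 = 1.747×10⁷ m.
At r₁: circular v_c1 = √(μ/r₁) = 7744 m/s; transfer-perigee v_p = √[μ(2/r₁ − 1/a_t)] = 9855 m/s.
Δv₁ = v_p − v_c1 = 2111 m/s.
= 2.111 km/s.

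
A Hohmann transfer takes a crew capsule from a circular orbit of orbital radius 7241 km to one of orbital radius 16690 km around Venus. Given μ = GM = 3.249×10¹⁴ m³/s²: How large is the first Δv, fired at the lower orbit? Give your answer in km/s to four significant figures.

Δv ≈ 1.213 km/s

r₁ = 7241 km = 7.241×10⁶ m.
r₂ = 16690 km = 1.669×10⁷ m.
Transfer ellipse a_t = (r₁ + r₂)/2 = 1.197×10⁷ m.
At r₁: circular v_c1 = √(μ/r₁) = 6698 m/s; transfer-periapsis v_p = √[μ(2/r₁ − 1/a_t)] = 7911 m/s.
Δv₁ = v_p − v_c1 = 1213 m/s.
= 1.213 km/s.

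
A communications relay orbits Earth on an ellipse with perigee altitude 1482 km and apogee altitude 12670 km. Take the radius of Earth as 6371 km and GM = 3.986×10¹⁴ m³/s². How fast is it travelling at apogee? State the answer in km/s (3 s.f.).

v ≈ 3.50 km/s

r_p = 6371 + 1482 = 7853.0 km = 7.8530×10⁶ m.
r_a = 6371 + 12670 = 19041 km = 1.9041×10⁷ m.
Semi-major axis a = (r_p + r_a)/2 = 13447 km = 1.345×10⁷ m.
Vis-viva: v² = μ(2/r − 1/a) = 3.986×10¹⁴ × (1.050×10⁻⁷ − 7.437×10⁻⁸) = 1.223×10⁷ m²/s².
v = 3496 m/s = 3.496 km/s.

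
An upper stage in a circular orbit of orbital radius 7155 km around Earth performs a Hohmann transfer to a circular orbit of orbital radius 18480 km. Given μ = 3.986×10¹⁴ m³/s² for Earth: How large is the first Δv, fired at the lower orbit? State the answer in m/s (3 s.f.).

Δv ≈ 1500 m/s

r₁ = 7155 km = 7.155×10⁶ m.
r₂ = 18480 km = 1.848×10⁷ m.
Transfer ellipse a_t = (r₁ + r₂)/2 = 1.282×10⁷ m.
At r₁: circular v_c1 = √(μ/r₁) = 7464 m/s; transfer-perigee v_p = √[μ(2/r₁ − 1/a_t)] = 8962 m/s.
Δv₁ = v_p − v_c1 = 1498 m/s.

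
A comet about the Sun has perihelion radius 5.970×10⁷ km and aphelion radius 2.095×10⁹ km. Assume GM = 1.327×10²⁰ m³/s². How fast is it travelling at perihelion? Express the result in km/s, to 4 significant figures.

v ≈ 65.74 km/s

Semi-major axis a = (r_p + r_a)/2 = 1.0774×10⁹ km = 1.077×10¹² m.
Vis-viva: v² = μ(2/r − 1/a) = 1.327×10²⁰ × (3.350×10⁻¹¹ − 9.282×10⁻¹³) = 4.322×10⁹ m²/s².
v = 65740 m/s = 65.74 km/s.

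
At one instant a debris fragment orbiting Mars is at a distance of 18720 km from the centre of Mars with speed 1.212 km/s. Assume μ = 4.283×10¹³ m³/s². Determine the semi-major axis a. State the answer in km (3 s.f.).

a ≈ 13800 km

r = 1.872×10⁷ m.
Vis-viva rearranged: 1/a = 2/r − v²/μ = 1.068×10⁻⁷ − 3.430×10⁻⁸ = 7.254×10⁻⁸ m⁻¹.
a = 1.379×10⁷ m = 13785 km.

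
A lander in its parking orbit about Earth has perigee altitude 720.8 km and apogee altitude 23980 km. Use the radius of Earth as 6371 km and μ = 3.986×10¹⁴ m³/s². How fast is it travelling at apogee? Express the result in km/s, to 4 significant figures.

v ≈ 2.230 km/s

r_p = 6371 + 720.8 = 7091.8 km = 7.0918×10⁶ m.
r_a = 6371 + 23980 = 30351 km = 3.0351×10⁷ m.
Semi-major axis a = (r_p + r_a)/2 = 18721 km = 1.872×10⁷ m.
Vis-viva: v² = μ(2/r − 1/a) = 3.986×10¹⁴ × (6.590×10⁻⁸ − 5.341×10⁻⁸) = 4.975×10⁶ m²/s².
v = 2230 m/s = 2.230 km/s.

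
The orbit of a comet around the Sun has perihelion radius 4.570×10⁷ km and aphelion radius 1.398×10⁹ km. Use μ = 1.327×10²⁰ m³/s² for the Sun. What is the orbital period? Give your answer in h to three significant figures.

T ≈ 92900 h

Semi-major axis a = (r_p + r_a)/2 = (4.5700×10⁷ + 1.3980×10⁹)/2 = 7.2185×10⁸ km = 7.218×10¹¹ m.
By Kepler's third law T = 2π√(a³/μ) = 2π × 5.324×10⁷ = 3.345×10⁸ s.
= 92920 h.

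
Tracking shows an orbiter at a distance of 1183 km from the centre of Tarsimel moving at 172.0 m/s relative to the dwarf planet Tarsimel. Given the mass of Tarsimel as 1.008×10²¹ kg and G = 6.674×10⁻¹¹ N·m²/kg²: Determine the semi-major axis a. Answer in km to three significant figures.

μ = GM = 6.674×10⁻¹¹ × 1.008×10²¹ = 6.727×10¹⁰ m³/s².
r = 1.183×10⁶ m.
Vis-viva rearranged: 1/a = 2/r − v²/μ = 1.691×10⁻⁶ − 4.398×10⁻⁷ = 1.251×10⁻⁶ m⁻¹.
a = 7.994×10⁵ m = 799.45 km.

a ≈ 799 km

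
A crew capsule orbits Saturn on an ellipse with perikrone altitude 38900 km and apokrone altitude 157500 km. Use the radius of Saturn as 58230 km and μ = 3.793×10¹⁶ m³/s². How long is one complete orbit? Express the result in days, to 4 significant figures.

T ≈ 0.7306 days

r_p = 58230 + 38900 = 97130 km = 9.7130×10⁷ m.
r_a = 58230 + 157500 = 215730 km = 2.1573×10⁸ m.
Semi-major axis a = (r_p + r_a)/2 = (97130 + 2.1573×10⁵)/2 = 1.5643×10⁵ km = 1.564×10⁸ m.
By Kepler's third law T = 2π√(a³/μ) = 2π × 1.005×10⁴ = 6.312×10⁴ s.
= 0.7306 days.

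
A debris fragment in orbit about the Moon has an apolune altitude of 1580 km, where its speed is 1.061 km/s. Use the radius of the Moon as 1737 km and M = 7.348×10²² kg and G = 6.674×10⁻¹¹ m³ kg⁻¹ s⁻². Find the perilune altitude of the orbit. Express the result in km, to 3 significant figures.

μ = GM = 6.674×10⁻¹¹ × 7.348×10²² = 4.904×10¹² m³/s².
r_a = 1737 + 1580 = 3317.0 km = 3.317×10⁶ m.
Specific energy ε = v²/2 − μ/r = -9.156×10⁵ J/kg, so a = −μ/(2ε) = 2.678×10⁶ m.
The apsides satisfy r_p + r_a = 2a, so the perilune radius is 2a − r_a = 2.039×10⁶ m = 2039.1 km.
Perilune altitude = 2039.1 − 1737 = 302.11 km.

perilune altitude ≈ 302 km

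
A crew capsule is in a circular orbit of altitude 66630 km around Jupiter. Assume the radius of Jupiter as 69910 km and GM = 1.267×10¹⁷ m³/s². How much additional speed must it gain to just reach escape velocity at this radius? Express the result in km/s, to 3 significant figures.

r = 69910 + 66630 = 136540 km = 1.3654×10⁸ m.
Circular speed v_c = √(μ/r) = 30460 m/s.
Escape speed v_esc = √(2μ/r) = √2 × v_c = 43080 m/s.
Δv = v_esc − v_c = 12620 m/s = 12.62 km/s.

Δv ≈ 12.6 km/s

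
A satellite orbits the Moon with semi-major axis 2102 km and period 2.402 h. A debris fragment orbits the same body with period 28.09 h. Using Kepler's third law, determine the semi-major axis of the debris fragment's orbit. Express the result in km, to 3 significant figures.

Kepler's third law: a³ ∝ T², so a₂ = a₁ (T₂/T₁)^(2/3).
T₂/T₁ = 11.69, (T₂/T₁)^(2/3) = 5.152.
a₂ = 2102 × 5.152 = 10830 km.

a₂ ≈ 10800 km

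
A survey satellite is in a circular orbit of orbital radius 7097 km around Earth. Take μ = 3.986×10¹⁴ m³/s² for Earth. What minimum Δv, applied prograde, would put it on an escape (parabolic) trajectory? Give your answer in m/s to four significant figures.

r = 7097 km = 7.097×10⁶ m.
Circular speed v_c = √(μ/r) = 7494 m/s.
Escape speed v_esc = √(2μ/r) = √2 × v_c = 10600 m/s.
Δv = v_esc − v_c = 3104 m/s.

Δv ≈ 3104 m/s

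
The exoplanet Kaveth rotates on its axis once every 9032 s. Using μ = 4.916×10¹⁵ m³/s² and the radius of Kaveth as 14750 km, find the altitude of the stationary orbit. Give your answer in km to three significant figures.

A synchronous orbit has period T, so by Kepler's third law a = (μT²/4π²)^(1/3).
μT²/4π² = 4.916×10¹⁵ × (9.032×10³)² / 39.48 = 1.016×10²² m³.
a = 2.166×10⁷ m = 21657 km.
Altitude h = a − R = 21657 − 14750 = 6907.4 km.

h_sync ≈ 6910 km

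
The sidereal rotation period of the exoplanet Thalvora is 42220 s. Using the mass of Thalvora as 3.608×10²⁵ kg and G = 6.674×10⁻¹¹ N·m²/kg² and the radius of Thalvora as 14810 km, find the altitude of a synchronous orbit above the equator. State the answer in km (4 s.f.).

h_sync ≈ 32920 km

μ = GM = 6.674×10⁻¹¹ × 3.608×10²⁵ = 2.408×10¹⁵ m³/s².
A synchronous orbit has period T, so by Kepler's third law a = (μT²/4π²)^(1/3).
μT²/4π² = 2.408×10¹⁵ × (4.222×10⁴)² / 39.48 = 1.087×10²³ m³.
a = 4.773×10⁷ m = 47728 km.
Altitude h = a − R = 47728 − 14810 = 32918 km.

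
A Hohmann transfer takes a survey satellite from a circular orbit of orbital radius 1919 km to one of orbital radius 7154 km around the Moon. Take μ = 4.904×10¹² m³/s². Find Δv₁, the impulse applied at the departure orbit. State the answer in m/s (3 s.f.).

r₁ = 1919 km = 1.919×10⁶ m.
r₂ = 7154 km = 7.154×10⁶ m.
Transfer ellipse a_t = (r₁ + r₂)/2 = 4.536×10⁶ m.
At r₁: circular v_c1 = √(μ/r₁) = 1599 m/s; transfer-perilune v_p = √[μ(2/r₁ − 1/a_t)] = 2007 m/s.
Δv₁ = v_p − v_c1 = 408.9 m/s.

Δv ≈ 409 m/s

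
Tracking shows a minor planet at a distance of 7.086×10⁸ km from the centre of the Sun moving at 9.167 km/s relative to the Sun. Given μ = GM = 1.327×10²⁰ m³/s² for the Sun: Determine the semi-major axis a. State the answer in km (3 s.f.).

r = 7.086×10¹¹ m.
Specific orbital energy ε = v²/2 − μ/r = (9167)²/2 − 1.327×10²⁰/7.086×10¹¹ = -1.453×10⁸ J/kg.
Since ε = −μ/(2a), a = −μ/(2ε) = 4.568×10¹¹ m = 4.5679×10⁸ km.

a ≈ 4.57×10⁸ km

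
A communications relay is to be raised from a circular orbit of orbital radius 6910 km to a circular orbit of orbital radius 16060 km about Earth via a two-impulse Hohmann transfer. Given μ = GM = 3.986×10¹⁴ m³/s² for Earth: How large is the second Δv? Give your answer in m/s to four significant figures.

r₁ = 6910 km = 6.910×10⁶ m.
r₂ = 16060 km = 1.606×10⁷ m.
Transfer ellipse a_t = (r₁ + r₂)/2 = 1.148×10⁷ m.
At r₁: circular v_c1 = √(μ/r₁) = 7595 m/s; transfer-perigee v_p = √[μ(2/r₁ − 1/a_t)] = 8981 m/s.
At r₂: circular v_c2 = √(μ/r₂) = 4982 m/s; transfer-apogee v_a = √[μ(2/r₂ − 1/a_t)] = 3864 m/s.
Δv₂ = v_c2 − v_a = 1118 m/s.

Δv ≈ 1118 m/s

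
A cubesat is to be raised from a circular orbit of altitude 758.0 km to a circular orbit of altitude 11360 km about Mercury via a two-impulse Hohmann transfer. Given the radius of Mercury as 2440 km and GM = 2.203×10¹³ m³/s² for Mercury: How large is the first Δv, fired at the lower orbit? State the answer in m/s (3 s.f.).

r₁ = 2440 + 758.0 = 3198.0 km = 3.1980×10⁶ m.
r₂ = 2440 + 11360 = 13800 km = 1.3800×10⁷ m.
Transfer ellipse a_t = (r₁ + r₂)/2 = 8.499×10⁶ m.
At r₁: circular v_c1 = √(μ/r₁) = 2625 m/s; transfer-periherm v_p = √[μ(2/r₁ − 1/a_t)] = 3344 m/s.
Δv₁ = v_p − v_c1 = 719.8 m/s.

Δv ≈ 720 m/s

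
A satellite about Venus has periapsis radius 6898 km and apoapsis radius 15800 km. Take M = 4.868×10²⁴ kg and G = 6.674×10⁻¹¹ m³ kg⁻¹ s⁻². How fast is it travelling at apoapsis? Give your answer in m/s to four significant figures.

μ = GM = 6.674×10⁻¹¹ × 4.868×10²⁴ = 3.249×10¹⁴ m³/s².
Semi-major axis a = (r_p + r_a)/2 = 11349 km = 1.135×10⁷ m.
Vis-viva: v² = μ(2/r − 1/a) = 3.249×10¹⁴ × (1.266×10⁻⁷ − 8.811×10⁻⁸) = 1.250×10⁷ m²/s².
v = 3535 m/s.

v ≈ 3535 m/s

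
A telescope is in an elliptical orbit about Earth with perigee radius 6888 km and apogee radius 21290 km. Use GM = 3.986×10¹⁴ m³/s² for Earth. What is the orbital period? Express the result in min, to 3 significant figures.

Semi-major axis a = (r_p + r_a)/2 = (6888.0 + 21290)/2 = 14089 km = 1.409×10⁷ m.
By Kepler's third law T = 2π√(a³/μ) = 2π × 2.649×10³ = 1.664×10⁴ s.
= 277.4 min.

T ≈ 277 min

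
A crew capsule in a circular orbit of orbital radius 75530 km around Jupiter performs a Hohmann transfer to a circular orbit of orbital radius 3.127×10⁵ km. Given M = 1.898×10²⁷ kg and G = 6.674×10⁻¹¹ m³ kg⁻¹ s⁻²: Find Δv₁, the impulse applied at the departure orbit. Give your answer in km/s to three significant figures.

μ = GM = 6.674×10⁻¹¹ × 1.898×10²⁷ = 1.267×10¹⁷ m³/s².
r₁ = 75530 km = 7.553×10⁷ m.
r₂ = 3.127×10⁵ km = 3.127×10⁸ m.
Transfer ellipse a_t = (r₁ + r₂)/2 = 1.941×10⁸ m.
At r₁: circular v_c1 = √(μ/r₁) = 40950 m/s; transfer-perijove v_p = √[μ(2/r₁ − 1/a_t)] = 51980 m/s.
Δv₁ = v_p − v_c1 = 11020 m/s.
= 11.02 km/s.

Δv ≈ 11.0 km/s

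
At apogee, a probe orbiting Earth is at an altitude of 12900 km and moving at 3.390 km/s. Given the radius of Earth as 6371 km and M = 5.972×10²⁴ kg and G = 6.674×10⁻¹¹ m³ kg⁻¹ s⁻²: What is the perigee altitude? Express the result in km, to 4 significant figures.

μ = GM = 6.674×10⁻¹¹ × 5.972×10²⁴ = 3.986×10¹⁴ m³/s².
r_a = 6371 + 12900 = 19271 km = 1.927×10⁷ m.
Specific energy ε = v²/2 − μ/r = -1.494×10⁷ J/kg, so a = −μ/(2ε) = 1.334×10⁷ m.
The apsides satisfy r_p + r_a = 2a, so the perigee radius is 2a − r_a = 7.414×10⁶ m = 7413.6 km.
Perigee altitude = 7413.6 − 6371 = 1042.6 km.

perigee altitude ≈ 1043 km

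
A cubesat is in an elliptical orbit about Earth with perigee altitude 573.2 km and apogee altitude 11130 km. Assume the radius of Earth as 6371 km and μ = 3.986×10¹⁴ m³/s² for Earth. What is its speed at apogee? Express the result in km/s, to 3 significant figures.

v ≈ 3.60 km/s

r_p = 6371 + 573.2 = 6944.2 km = 6.9442×10⁶ m.
r_a = 6371 + 11130 = 17501 km = 1.7501×10⁷ m.
Semi-major axis a = (r_p + r_a)/2 = 12223 km = 1.222×10⁷ m.
Vis-viva: v² = μ(2/r − 1/a) = 3.986×10¹⁴ × (1.143×10⁻⁷ − 8.182×10⁻⁸) = 1.294×10⁷ m²/s².
v = 3597 m/s = 3.597 km/s.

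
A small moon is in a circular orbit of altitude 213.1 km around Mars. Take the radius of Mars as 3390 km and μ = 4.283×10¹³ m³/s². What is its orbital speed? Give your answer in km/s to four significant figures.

v ≈ 3.448 km/s

r = 3390 + 213.1 = 3603.1 km = 3.6031×10⁶ m.
For a circular orbit v = √(μ/r) = √(4.283×10¹³ / 3.603×10⁶) = √(1.189×10⁷) = 3448 m/s.
That is 3.448 km/s.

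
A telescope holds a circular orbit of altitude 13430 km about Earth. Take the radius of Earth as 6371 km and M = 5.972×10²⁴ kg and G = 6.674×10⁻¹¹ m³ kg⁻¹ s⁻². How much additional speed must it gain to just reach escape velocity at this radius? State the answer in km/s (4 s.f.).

μ = GM = 6.674×10⁻¹¹ × 5.972×10²⁴ = 3.986×10¹⁴ m³/s².
r = 6371 + 13430 = 19801 km = 1.9801×10⁷ m.
Circular speed v_c = √(μ/r) = 4487 m/s.
Escape speed v_esc = √(2μ/r) = √2 × v_c = 6345 m/s.
Δv = v_esc − v_c = 1858 m/s = 1.858 km/s.

Δv ≈ 1.858 km/s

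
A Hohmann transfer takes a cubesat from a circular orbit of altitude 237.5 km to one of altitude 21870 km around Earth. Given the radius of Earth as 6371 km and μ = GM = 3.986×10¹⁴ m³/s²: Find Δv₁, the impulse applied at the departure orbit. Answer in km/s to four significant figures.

Δv ≈ 2.121 km/s

r₁ = 6371 + 237.5 = 6608.5 km = 6.6085×10⁶ m.
r₂ = 6371 + 21870 = 28241 km = 2.8241×10⁷ m.
Transfer ellipse a_t = (r₁ + r₂)/2 = 1.742×10⁷ m.
At r₁: circular v_c1 = √(μ/r₁) = 7766 m/s; transfer-perigee v_p = √[μ(2/r₁ − 1/a_t)] = 9887 m/s.
Δv₁ = v_p − v_c1 = 2121 m/s.
= 2.121 km/s.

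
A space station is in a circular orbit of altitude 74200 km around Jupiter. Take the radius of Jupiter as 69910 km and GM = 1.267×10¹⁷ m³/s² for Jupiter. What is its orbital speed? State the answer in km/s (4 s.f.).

r = 69910 + 74200 = 144110 km = 1.4411×10⁸ m.
For a circular orbit v = √(μ/r) = √(1.267×10¹⁷ / 1.441×10⁸) = √(8.792×10⁸) = 29650 m/s.
That is 29.65 km/s.

v ≈ 29.65 km/s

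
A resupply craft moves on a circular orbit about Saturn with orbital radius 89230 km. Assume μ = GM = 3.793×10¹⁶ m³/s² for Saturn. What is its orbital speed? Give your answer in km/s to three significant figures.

v ≈ 20.6 km/s

r = 89230 km = 8.923×10⁷ m.
For a circular orbit v = √(μ/r) = √(3.793×10¹⁶ / 8.923×10⁷) = √(4.251×10⁸) = 20620 m/s.
That is 20.62 km/s.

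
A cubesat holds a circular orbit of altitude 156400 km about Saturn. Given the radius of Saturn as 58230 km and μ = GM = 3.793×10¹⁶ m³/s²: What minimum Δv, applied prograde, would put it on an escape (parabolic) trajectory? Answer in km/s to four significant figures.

Δv ≈ 5.506 km/s

r = 58230 + 156400 = 214630 km = 2.1463×10⁸ m.
Circular speed v_c = √(μ/r) = 13290 m/s.
Escape speed v_esc = √(2μ/r) = √2 × v_c = 18800 m/s.
Δv = v_esc − v_c = 5506 m/s = 5.506 km/s.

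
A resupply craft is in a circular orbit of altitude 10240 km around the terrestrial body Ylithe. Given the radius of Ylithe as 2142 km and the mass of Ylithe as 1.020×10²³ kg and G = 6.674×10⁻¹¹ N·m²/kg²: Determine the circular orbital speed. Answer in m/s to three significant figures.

μ = GM = 6.674×10⁻¹¹ × 1.020×10²³ = 6.807×10¹² m³/s².
r = 2142 + 10240 = 12382 km = 1.2382×10⁷ m.
For a circular orbit v = √(μ/r) = √(6.807×10¹² / 1.238×10⁷) = √(5.498×10⁵) = 741.5 m/s.

v ≈ 741 m/s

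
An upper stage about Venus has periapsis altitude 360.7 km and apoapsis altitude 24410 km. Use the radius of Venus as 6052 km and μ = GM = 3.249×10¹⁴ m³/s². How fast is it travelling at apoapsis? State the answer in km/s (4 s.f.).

r_p = 6052 + 360.7 = 6412.7 km = 6.4127×10⁶ m.
r_a = 6052 + 24410 = 30462 km = 3.0462×10⁷ m.
Semi-major axis a = (r_p + r_a)/2 = 18437 km = 1.844×10⁷ m.
Vis-viva: v² = μ(2/r − 1/a) = 3.249×10¹⁴ × (6.566×10⁻⁸ − 5.424×10⁻⁸) = 3.710×10⁶ m²/s².
v = 1926 m/s = 1.926 km/s.

v ≈ 1.926 km/s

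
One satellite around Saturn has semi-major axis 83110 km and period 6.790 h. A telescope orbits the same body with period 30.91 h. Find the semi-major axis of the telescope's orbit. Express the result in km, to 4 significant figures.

a₂ ≈ 2.283×10⁵ km

Kepler's third law: a³ ∝ T², so a₂ = a₁ (T₂/T₁)^(2/3).
T₂/T₁ = 4.552, (T₂/T₁)^(2/3) = 2.747.
a₂ = 83110 × 2.747 = 2.283×10⁵ km.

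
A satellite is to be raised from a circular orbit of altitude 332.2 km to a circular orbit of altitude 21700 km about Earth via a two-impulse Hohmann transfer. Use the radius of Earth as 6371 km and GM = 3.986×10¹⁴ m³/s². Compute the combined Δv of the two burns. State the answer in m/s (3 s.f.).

Δv_total ≈ 3520 m/s

r₁ = 6371 + 332.2 = 6703.2 km = 6.7032×10⁶ m.
r₂ = 6371 + 21700 = 28071 km = 2.8071×10⁷ m.
Transfer ellipse a_t = (r₁ + r₂)/2 = 1.739×10⁷ m.
At r₁: circular v_c1 = √(μ/r₁) = 7711 m/s; transfer-perigee v_p = √[μ(2/r₁ − 1/a_t)] = 9798 m/s.
Δv₁ = v_p − v_c1 = 2087 m/s.
At r₂: circular v_c2 = √(μ/r₂) = 3768 m/s; transfer-apogee v_a = √[μ(2/r₂ − 1/a_t)] = 2340 m/s.
Δv₂ = v_c2 − v_a = 1429 m/s.
Total Δv = Δv₁ + Δv₂ = 3515 m/s.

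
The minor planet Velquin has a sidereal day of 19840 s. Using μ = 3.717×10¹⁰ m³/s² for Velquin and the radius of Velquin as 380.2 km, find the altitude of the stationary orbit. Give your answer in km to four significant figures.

A synchronous orbit has period T, so by Kepler's third law a = (μT²/4π²)^(1/3).
μT²/4π² = 3.717×10¹⁰ × (1.984×10⁴)² / 39.48 = 3.706×10¹⁷ m³.
a = 7.183×10⁵ m = 718.30 km.
Altitude h = a − R = 718.30 − 380.2 = 338.10 km.

h_sync ≈ 338.1 km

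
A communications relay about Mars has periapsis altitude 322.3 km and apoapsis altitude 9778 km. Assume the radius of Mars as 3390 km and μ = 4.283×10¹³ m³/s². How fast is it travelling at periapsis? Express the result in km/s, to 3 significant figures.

r_p = 3390 + 322.3 = 3712.3 km = 3.7123×10⁶ m.
r_a = 3390 + 9778 = 13168 km = 1.3168×10⁷ m.
Semi-major axis a = (r_p + r_a)/2 = 8440.1 km = 8.440×10⁶ m.
Vis-viva: v² = μ(2/r − 1/a) = 4.283×10¹³ × (5.387×10⁻⁷ − 1.185×10⁻⁷) = 1.800×10⁷ m²/s².
v = 4243 m/s = 4.243 km/s.

v ≈ 4.24 km/s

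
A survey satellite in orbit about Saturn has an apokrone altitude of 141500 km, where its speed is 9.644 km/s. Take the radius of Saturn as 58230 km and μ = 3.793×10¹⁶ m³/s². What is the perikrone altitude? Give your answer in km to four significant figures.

perikrone altitude ≈ 6539 km

r_a = 58230 + 141500 = 1.9973×10⁵ km = 1.997×10⁸ m.
Specific energy ε = v²/2 − μ/r = -1.434×10⁸ J/kg, so a = −μ/(2ε) = 1.322×10⁸ m.
The apsides satisfy r_p + r_a = 2a, so the perikrone radius is 2a − r_a = 6.477×10⁷ m = 64769 km.
Perikrone altitude = 64769 − 58230 = 6539.3 km.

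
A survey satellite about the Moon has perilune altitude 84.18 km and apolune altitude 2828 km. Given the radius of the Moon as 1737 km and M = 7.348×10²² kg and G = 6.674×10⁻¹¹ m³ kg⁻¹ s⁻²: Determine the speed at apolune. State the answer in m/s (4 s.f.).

μ = GM = 6.674×10⁻¹¹ × 7.348×10²² = 4.904×10¹² m³/s².
r_p = 1737 + 84.18 = 1821.2 km = 1.8212×10⁶ m.
r_a = 1737 + 2828 = 4565.0 km = 4.5650×10⁶ m.
Semi-major axis a = (r_p + r_a)/2 = 3193.1 km = 3.193×10⁶ m.
Vis-viva: v² = μ(2/r − 1/a) = 4.904×10¹² × (4.381×10⁻⁷ − 3.132×10⁻⁷) = 6.127×10⁵ m²/s².
v = 782.8 m/s.

v ≈ 782.8 m/s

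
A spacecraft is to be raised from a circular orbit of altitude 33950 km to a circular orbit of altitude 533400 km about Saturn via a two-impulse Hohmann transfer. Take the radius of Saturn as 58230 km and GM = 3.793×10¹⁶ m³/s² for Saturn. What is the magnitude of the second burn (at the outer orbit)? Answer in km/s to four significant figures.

r₁ = 58230 + 33950 = 92180 km = 9.2180×10⁷ m.
r₂ = 58230 + 533400 = 591630 km = 5.9163×10⁸ m.
Transfer ellipse a_t = (r₁ + r₂)/2 = 3.419×10⁸ m.
At r₁: circular v_c1 = √(μ/r₁) = 20280 m/s; transfer-perikrone v_p = √[μ(2/r₁ − 1/a_t)] = 26680 m/s.
At r₂: circular v_c2 = √(μ/r₂) = 8007 m/s; transfer-apokrone v_a = √[μ(2/r₂ − 1/a_t)] = 4157 m/s.
Δv₂ = v_c2 − v_a = 3849 m/s.
= 3.849 km/s.

Δv ≈ 3.849 km/s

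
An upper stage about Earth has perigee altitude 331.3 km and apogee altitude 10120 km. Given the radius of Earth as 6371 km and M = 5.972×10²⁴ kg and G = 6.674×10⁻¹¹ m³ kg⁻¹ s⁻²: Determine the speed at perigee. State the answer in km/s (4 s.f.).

μ = GM = 6.674×10⁻¹¹ × 5.972×10²⁴ = 3.986×10¹⁴ m³/s².
r_p = 6371 + 331.3 = 6702.3 km = 6.7023×10⁶ m.
r_a = 6371 + 10120 = 16491 km = 1.6491×10⁷ m.
Semi-major axis a = (r_p + r_a)/2 = 11597 km = 1.160×10⁷ m.
Vis-viva: v² = μ(2/r − 1/a) = 3.986×10¹⁴ × (2.984×10⁻⁷ − 8.623×10⁻⁸) = 8.457×10⁷ m²/s².
v = 9196 m/s = 9.196 km/s.

v ≈ 9.196 km/s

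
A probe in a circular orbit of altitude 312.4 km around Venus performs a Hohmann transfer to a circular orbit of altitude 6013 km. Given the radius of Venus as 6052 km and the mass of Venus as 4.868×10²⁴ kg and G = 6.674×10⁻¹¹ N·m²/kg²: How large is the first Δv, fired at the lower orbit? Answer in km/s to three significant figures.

μ = GM = 6.674×10⁻¹¹ × 4.868×10²⁴ = 3.249×10¹⁴ m³/s².
r₁ = 6052 + 312.4 = 6364.4 km = 6.3644×10⁶ m.
r₂ = 6052 + 6013 = 12065 km = 1.2065×10⁷ m.
Transfer ellipse a_t = (r₁ + r₂)/2 = 9.215×10⁶ m.
At r₁: circular v_c1 = √(μ/r₁) = 7145 m/s; transfer-periapsis v_p = √[μ(2/r₁ − 1/a_t)] = 8175 m/s.
Δv₁ = v_p − v_c1 = 1031 m/s.
= 1.031 km/s.

Δv ≈ 1.03 km/s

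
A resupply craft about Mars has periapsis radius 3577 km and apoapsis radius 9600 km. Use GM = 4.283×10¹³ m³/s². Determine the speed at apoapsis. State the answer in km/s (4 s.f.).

v ≈ 1.556 km/s

Semi-major axis a = (r_p + r_a)/2 = 6588.5 km = 6.588×10⁶ m.
Vis-viva: v² = μ(2/r − 1/a) = 4.283×10¹³ × (2.083×10⁻⁷ − 1.518×10⁻⁷) = 2.422×10⁶ m²/s².
v = 1556 m/s = 1.556 km/s.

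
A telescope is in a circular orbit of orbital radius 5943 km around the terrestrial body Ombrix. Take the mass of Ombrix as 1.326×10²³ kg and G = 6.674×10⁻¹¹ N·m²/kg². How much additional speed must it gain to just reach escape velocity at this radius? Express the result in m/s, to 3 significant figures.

μ = GM = 6.674×10⁻¹¹ × 1.326×10²³ = 8.850×10¹² m³/s².
r = 5943 km = 5.943×10⁶ m.
Circular speed v_c = √(μ/r) = 1220 m/s.
Escape speed v_esc = √(2μ/r) = √2 × v_c = 1726 m/s.
Δv = v_esc − v_c = 505.5 m/s.

Δv ≈ 505 m/s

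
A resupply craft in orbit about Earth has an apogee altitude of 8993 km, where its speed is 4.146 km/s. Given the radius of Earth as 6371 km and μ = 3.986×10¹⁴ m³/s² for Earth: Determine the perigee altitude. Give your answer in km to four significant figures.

r_a = 6371 + 8993 = 15364 km = 1.536×10⁷ m.
Specific energy ε = v²/2 − μ/r = -1.735×10⁷ J/kg, so a = −μ/(2ε) = 1.149×10⁷ m.
The apsides satisfy r_p + r_a = 2a, so the perigee radius is 2a − r_a = 7.611×10⁶ m = 7611.2 km.
Perigee altitude = 7611.2 − 6371 = 1240.2 km.

perigee altitude ≈ 1240 km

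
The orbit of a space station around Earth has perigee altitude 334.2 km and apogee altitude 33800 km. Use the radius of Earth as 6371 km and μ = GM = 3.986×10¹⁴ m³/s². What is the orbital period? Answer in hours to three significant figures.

r_p = 6371 + 334.2 = 6705.2 km = 6.7052×10⁶ m.
r_a = 6371 + 33800 = 40171 km = 4.0171×10⁷ m.
Semi-major axis a = (r_p + r_a)/2 = (6705.2 + 40171)/2 = 23438 km = 2.344×10⁷ m.
By Kepler's third law T = 2π√(a³/μ) = 2π × 5.683×10³ = 3.571×10⁴ s.
= 9.920 hours.

T ≈ 9.92 hours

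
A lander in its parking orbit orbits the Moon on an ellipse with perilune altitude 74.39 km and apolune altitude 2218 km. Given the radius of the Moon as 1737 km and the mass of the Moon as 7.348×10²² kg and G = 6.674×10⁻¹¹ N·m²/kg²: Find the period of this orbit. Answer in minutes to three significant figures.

T ≈ 232 minutes

μ = GM = 6.674×10⁻¹¹ × 7.348×10²² = 4.904×10¹² m³/s².
r_p = 1737 + 74.39 = 1811.4 km = 1.8114×10⁶ m.
r_a = 1737 + 2218 = 3955.0 km = 3.9550×10⁶ m.
Semi-major axis a = (r_p + r_a)/2 = (1811.4 + 3955.0)/2 = 2883.2 km = 2.883×10⁶ m.
By Kepler's third law T = 2π√(a³/μ) = 2π × 2.211×10³ = 1.389×10⁴ s.
= 231.5 minutes.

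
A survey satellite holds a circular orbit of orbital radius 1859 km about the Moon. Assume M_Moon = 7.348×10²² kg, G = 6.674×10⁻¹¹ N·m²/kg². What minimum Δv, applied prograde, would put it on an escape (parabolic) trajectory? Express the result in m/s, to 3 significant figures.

Δv ≈ 673 m/s

μ = GM = 6.674×10⁻¹¹ × 7.348×10²² = 4.904×10¹² m³/s².
r = 1859 km = 1.859×10⁶ m.
Circular speed v_c = √(μ/r) = 1624 m/s.
Escape speed v_esc = √(2μ/r) = √2 × v_c = 2297 m/s.
Δv = v_esc − v_c = 672.8 m/s.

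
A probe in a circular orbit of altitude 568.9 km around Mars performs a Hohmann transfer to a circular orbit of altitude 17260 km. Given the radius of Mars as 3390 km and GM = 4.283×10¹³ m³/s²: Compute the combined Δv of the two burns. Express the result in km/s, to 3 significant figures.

Δv_total ≈ 1.60 km/s

r₁ = 3390 + 568.9 = 3958.9 km = 3.9589×10⁶ m.
r₂ = 3390 + 17260 = 20650 km = 2.0650×10⁷ m.
Transfer ellipse a_t = (r₁ + r₂)/2 = 1.230×10⁷ m.
At r₁: circular v_c1 = √(μ/r₁) = 3289 m/s; transfer-periapsis v_p = √[μ(2/r₁ − 1/a_t)] = 4261 m/s.
Δv₁ = v_p − v_c1 = 971.9 m/s.
At r₂: circular v_c2 = √(μ/r₂) = 1440 m/s; transfer-apoapsis v_a = √[μ(2/r₂ − 1/a_t)] = 816.9 m/s.
Δv₂ = v_c2 − v_a = 623.3 m/s.
Total Δv = Δv₁ + Δv₂ = 1595 m/s = 1.595 km/s.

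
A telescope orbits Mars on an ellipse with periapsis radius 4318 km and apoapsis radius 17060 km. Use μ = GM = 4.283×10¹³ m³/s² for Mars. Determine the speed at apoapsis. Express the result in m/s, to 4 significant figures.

v ≈ 1007 m/s

Semi-major axis a = (r_p + r_a)/2 = 10689 km = 1.069×10⁷ m.
Vis-viva: v² = μ(2/r − 1/a) = 4.283×10¹³ × (1.172×10⁻⁷ − 9.355×10⁻⁸) = 1.014×10⁶ m²/s².
v = 1007 m/s.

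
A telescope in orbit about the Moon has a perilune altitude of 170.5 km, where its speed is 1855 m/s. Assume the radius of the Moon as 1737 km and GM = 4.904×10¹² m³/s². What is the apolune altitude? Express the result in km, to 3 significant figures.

r_p = 1737 + 170.5 = 1907.5 km = 1.908×10⁶ m.
Specific energy ε = v²/2 − μ/r = -8.504×10⁵ J/kg, so a = −μ/(2ε) = 2.883×10⁶ m.
The apsides satisfy r_p + r_a = 2a, so the apolune radius is 2a − r_p = 3.859×10⁶ m = 3859.3 km.
Apolune altitude = 3859.3 − 1737 = 2122.3 km.

apolune altitude ≈ 2120 km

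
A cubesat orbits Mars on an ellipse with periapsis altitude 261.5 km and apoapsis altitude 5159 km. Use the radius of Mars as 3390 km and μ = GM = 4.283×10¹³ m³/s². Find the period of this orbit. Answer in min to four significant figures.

r_p = 3390 + 261.5 = 3651.5 km = 3.6515×10⁶ m.
r_a = 3390 + 5159 = 8549.0 km = 8.5490×10⁶ m.
Semi-major axis a = (r_p + r_a)/2 = (3651.5 + 8549.0)/2 = 6100.2 km = 6.100×10⁶ m.
By Kepler's third law T = 2π√(a³/μ) = 2π × 2.302×10³ = 1.447×10⁴ s.
= 241.1 min.

T ≈ 241.1 min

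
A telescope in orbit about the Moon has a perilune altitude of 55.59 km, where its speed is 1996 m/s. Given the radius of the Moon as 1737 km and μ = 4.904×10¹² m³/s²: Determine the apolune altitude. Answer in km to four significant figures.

apolune altitude ≈ 3064 km

r_p = 1737 + 55.59 = 1792.6 km = 1.793×10⁶ m.
Specific energy ε = v²/2 − μ/r = -7.437×10⁵ J/kg, so a = −μ/(2ε) = 3.297×10⁶ m.
The apsides satisfy r_p + r_a = 2a, so the apolune radius is 2a − r_p = 4.801×10⁶ m = 4801.5 km.
Apolune altitude = 4801.5 − 1737 = 3064.5 km.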